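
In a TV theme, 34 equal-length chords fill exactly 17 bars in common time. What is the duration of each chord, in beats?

17 bars × 4 beats/bar = 68 beats total.
68 beats ÷ 34 chords = 2 beats per chord.
(That is a half note.)

2 beats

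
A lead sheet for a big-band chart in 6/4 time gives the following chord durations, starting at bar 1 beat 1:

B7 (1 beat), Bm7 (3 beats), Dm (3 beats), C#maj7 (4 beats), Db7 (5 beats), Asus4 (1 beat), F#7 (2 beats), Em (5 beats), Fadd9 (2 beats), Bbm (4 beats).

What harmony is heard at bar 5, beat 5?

Bbm

Beat 5 of bar 5 is beat (5−1)×6 + 5 = 29 overall.
Running totals: B7 ends at 1, Bm7 ends at 4, Dm ends at 7, C#maj7 ends at 11, Db7 ends at 16, Asus4 ends at 17, F#7 ends at 19, Em ends at 24, Fadd9 ends at 26, Bbm ends at 30.
Beat 29 falls within Bbm.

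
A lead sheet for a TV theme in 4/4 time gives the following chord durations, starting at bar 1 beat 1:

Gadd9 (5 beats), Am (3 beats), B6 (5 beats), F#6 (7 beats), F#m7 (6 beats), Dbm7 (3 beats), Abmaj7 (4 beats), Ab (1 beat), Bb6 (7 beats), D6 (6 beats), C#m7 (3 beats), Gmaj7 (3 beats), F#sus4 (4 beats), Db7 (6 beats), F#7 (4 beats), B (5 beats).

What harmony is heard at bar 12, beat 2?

D6

Beat 2 of bar 12 is beat (12−1)×4 + 2 = 46 overall.
Running totals: Gadd9 ends at 5, Am ends at 8, B6 ends at 13, F#6 ends at 20, F#m7 ends at 26, Dbm7 ends at 29, Abmaj7 ends at 33, Ab ends at 34, Bb6 ends at 41, D6 ends at 47.
Beat 46 falls within D6.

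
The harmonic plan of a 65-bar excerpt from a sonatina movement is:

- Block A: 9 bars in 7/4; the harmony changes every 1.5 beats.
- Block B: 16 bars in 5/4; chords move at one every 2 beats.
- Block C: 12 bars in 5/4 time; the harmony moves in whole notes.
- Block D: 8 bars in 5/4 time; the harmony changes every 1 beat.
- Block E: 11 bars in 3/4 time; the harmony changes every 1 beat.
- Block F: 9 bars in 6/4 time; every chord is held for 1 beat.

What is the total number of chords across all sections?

224 chords

A: 9·7 = 63 beats, 63/1.5 = 42 chords.
B: 16·5 = 80 beats, 80/2 = 40 chords.
C: 12·5 = 60 beats, 60/4 = 15 chords.
D: 8·5 = 40 beats, 40/1 = 40 chords.
E: 11·3 = 33 beats, 33/1 = 33 chords.
F: 9·6 = 54 beats, 54/1 = 54 chords.
Total: 42 + 40 + 15 + 40 + 33 + 54 = 224.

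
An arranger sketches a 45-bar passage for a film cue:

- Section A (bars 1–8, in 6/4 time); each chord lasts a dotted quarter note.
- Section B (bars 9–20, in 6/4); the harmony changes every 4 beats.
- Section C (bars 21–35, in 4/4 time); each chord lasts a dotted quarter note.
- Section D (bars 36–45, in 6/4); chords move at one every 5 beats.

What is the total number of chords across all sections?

102 chords

A: 8·6 = 48 beats, 48/1.5 = 32 chords.
B: 12·6 = 72 beats, 72/4 = 18 chords.
C: 15·4 = 60 beats, 60/1.5 = 40 chords.
D: 10·6 = 60 beats, 60/5 = 12 chords.
Total: 32 + 18 + 40 + 12 = 102.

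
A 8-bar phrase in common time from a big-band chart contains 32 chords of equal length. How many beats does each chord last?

8 bars × 4 beats/bar = 32 beats total.
32 beats ÷ 32 chords = 1 beats per chord.
(That is a quarter note.)

1 beat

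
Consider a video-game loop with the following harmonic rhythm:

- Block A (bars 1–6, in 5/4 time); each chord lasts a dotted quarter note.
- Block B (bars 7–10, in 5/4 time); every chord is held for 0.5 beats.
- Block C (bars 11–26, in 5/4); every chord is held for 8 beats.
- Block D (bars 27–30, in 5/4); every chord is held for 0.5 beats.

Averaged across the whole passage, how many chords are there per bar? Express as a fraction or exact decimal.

A: 6 bars of 5 beats is 30 beats; at 1.5 beats each that's 20 chords.
B: 4 bars of 5 beats is 20 beats; at 0.5 beats each that's 40 chords.
C: 16 bars of 5 beats is 80 beats; at 8 beats each that's 10 chords.
D: 4 bars of 5 beats is 20 beats; at 0.5 beats each that's 40 chords.
Overall: 110 chords over 30 bars → 110/30 = 11/3 chords per bar.

11/3 chords per bar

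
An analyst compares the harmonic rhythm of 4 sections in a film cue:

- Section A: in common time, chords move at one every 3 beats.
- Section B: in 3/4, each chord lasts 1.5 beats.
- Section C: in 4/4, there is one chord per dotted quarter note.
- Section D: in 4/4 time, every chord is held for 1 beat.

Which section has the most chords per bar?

Section D

A: 4 beats/bar ÷ 3 beats/chord = 4/3 chords/bar.
B: 3 beats/bar ÷ 1.5 beats/chord = 2 chords/bar.
C: 4 beats/bar ÷ 1.5 beats/chord = 8/3 chords/bar.
D: 4 beats/bar ÷ 1 beat/chord = 4 chords/bar.
Fastest is D at 4 chords/bar.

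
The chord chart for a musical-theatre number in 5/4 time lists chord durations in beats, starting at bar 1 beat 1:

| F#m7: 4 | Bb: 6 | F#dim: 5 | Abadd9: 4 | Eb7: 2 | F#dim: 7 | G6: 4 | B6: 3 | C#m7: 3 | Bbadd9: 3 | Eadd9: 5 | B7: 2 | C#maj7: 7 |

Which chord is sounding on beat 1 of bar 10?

Eadd9

Beat 1 of bar 10 is beat (10−1)×5 + 1 = 46 overall.
Running totals: F#m7 ends at 4, Bb ends at 10, F#dim ends at 15, Abadd9 ends at 19, Eb7 ends at 21, F#dim ends at 28, G6 ends at 32, B6 ends at 35, C#m7 ends at 38, Bbadd9 ends at 41, Eadd9 ends at 46.
Beat 46 falls within Eadd9.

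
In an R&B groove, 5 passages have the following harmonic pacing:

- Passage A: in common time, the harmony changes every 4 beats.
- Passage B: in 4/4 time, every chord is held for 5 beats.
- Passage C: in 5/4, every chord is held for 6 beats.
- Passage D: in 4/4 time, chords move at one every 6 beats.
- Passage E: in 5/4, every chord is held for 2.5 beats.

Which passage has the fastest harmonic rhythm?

Passage E

A: 4 beats/bar ÷ 4 beats/chord = 1 chord/bar.
B: 4 beats/bar ÷ 5 beats/chord = 0.8 chords/bar.
C: 5 beats/bar ÷ 6 beats/chord = 5/6 chords/bar.
D: 4 beats/bar ÷ 6 beats/chord = 2/3 chords/bar.
E: 5 beats/bar ÷ 2.5 beats/chord = 2 chords/bar.
Fastest is E at 2 chords/bar.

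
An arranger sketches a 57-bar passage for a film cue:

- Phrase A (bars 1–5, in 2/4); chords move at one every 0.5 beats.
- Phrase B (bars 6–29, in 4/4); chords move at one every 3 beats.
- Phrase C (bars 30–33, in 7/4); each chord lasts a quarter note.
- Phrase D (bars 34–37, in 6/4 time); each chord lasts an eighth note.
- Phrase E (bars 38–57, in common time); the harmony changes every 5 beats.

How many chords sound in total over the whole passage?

A: 5 bars × 2 beats = 10 beats; 0.5 beats/chord → 20 chords.
B: 24 bars × 4 beats = 96 beats; 3 beats/chord → 32 chords.
C: 4 bars × 7 beats = 28 beats; 1 beat/chord → 28 chords.
D: 4 bars × 6 beats = 24 beats; 0.5 beats/chord → 48 chords.
E: 20 bars × 4 beats = 80 beats; 5 beats/chord → 16 chords.
Total: 20 + 32 + 28 + 48 + 16 = 144.

144 chords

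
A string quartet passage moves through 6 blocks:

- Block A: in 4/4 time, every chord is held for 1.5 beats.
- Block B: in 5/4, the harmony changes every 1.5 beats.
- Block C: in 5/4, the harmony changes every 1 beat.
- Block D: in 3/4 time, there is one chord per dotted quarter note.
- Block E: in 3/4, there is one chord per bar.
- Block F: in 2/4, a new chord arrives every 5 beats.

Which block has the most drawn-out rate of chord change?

Block F

A: 4/1.5 = 8/3 chords/bar.
B: 5/1.5 = 10/3 chords/bar.
C: 5/1 = 5 chords/bar.
D: 3/1.5 = 2 chords/bar.
E: 3/3 = 1 chord/bar.
F: 2/5 = 0.4 chords/bar.
Slowest is F at 0.4 chords/bar.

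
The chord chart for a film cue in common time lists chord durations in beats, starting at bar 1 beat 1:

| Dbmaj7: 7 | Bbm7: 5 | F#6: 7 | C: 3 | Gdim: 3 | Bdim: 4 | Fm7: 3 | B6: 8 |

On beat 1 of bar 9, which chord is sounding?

B6

Beat 1 of bar 9 is beat (9−1)×4 + 1 = 33 overall.
Running totals: Dbmaj7 ends at 7, Bbm7 ends at 12, F#6 ends at 19, C ends at 22, Gdim ends at 25, Bdim ends at 29, Fm7 ends at 32, B6 ends at 40.
Beat 33 falls within B6.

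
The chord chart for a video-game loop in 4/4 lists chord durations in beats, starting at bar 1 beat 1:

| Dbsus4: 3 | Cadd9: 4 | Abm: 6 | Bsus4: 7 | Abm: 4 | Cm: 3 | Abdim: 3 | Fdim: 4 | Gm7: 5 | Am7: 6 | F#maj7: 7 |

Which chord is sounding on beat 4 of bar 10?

Beat 4 of bar 10 is beat (10−1)×4 + 4 = 40 overall.
Running totals: Dbsus4 ends at 3, Cadd9 ends at 7, Abm ends at 13, Bsus4 ends at 20, Abm ends at 24, Cm ends at 27, Abdim ends at 30, Fdim ends at 34, Gm7 ends at 39, Am7 ends at 45.
Beat 40 falls within Am7.

Am7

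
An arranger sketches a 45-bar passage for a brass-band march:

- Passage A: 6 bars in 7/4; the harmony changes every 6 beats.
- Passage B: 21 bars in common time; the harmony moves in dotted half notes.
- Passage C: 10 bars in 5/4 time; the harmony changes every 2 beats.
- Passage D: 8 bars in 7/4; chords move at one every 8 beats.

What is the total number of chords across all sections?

A has 42 beats and chords last 6 each, so 7 chords.
B has 84 beats and chords last 3 each, so 28 chords.
C has 50 beats and chords last 2 each, so 25 chords.
D has 56 beats and chords last 8 each, so 7 chords.
Total: 7 + 28 + 25 + 7 = 67.

67 chords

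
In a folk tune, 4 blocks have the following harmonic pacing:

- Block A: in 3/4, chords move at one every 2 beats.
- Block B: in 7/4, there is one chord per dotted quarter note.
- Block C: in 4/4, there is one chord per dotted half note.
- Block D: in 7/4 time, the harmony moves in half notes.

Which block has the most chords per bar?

Block B

A: 3 beats/bar ÷ 2 beats/chord = 1.5 chords/bar.
B: 7 beats/bar ÷ 1.5 beats/chord = 14/3 chords/bar.
C: 4 beats/bar ÷ 3 beats/chord = 4/3 chords/bar.
D: 7 beats/bar ÷ 2 beats/chord = 3.5 chords/bar.
Fastest is B at 14/3 chords/bar.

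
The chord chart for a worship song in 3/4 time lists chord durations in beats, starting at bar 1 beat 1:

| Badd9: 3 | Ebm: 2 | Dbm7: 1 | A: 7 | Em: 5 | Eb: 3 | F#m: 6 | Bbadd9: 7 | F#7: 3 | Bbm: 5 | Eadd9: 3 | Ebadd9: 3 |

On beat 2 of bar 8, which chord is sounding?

F#m

Beat 2 of bar 8 is beat (8−1)×3 + 2 = 23 overall.
Running totals: Badd9 ends at 3, Ebm ends at 5, Dbm7 ends at 6, A ends at 13, Em ends at 18, Eb ends at 21, F#m ends at 27.
Beat 23 falls within F#m.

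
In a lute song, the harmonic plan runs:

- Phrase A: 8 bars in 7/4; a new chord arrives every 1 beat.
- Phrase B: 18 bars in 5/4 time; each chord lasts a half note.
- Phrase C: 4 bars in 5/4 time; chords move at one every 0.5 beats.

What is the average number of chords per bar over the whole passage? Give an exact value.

A: 8 bars of 7 beats is 56 beats; at 1 beat each that's 56 chords.
B: 18 bars of 5 beats is 90 beats; at 2 beats each that's 45 chords.
C: 4 bars of 5 beats is 20 beats; at 0.5 beats each that's 40 chords.
Overall: 141 chords over 30 bars → 141/30 = 4.7 chords per bar.

4.7 chords per bar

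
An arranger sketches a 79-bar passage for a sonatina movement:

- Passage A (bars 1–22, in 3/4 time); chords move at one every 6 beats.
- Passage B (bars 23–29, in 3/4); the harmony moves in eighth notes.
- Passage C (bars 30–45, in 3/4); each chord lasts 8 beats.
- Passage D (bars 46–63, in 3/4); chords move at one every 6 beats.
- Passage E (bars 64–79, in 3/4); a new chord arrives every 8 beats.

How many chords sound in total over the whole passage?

74 chords

A has 66 beats and chords last 6 each, so 11 chords.
B has 21 beats and chords last 0.5 each, so 42 chords.
C has 48 beats and chords last 8 each, so 6 chords.
D has 54 beats and chords last 6 each, so 9 chords.
E has 48 beats and chords last 8 each, so 6 chords.
Total: 11 + 42 + 6 + 9 + 6 = 74.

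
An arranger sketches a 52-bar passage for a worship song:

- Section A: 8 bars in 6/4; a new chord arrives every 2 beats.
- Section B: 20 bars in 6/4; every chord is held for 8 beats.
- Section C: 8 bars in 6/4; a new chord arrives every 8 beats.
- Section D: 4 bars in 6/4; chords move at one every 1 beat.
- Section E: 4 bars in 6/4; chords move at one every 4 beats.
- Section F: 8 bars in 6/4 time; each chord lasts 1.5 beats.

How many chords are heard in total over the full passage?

107 chords

A: 8·6 = 48 beats, 48/2 = 24 chords.
B: 20·6 = 120 beats, 120/8 = 15 chords.
C: 8·6 = 48 beats, 48/8 = 6 chords.
D: 4·6 = 24 beats, 24/1 = 24 chords.
E: 4·6 = 24 beats, 24/4 = 6 chords.
F: 8·6 = 48 beats, 48/1.5 = 32 chords.
Total: 24 + 15 + 6 + 24 + 6 + 32 = 107.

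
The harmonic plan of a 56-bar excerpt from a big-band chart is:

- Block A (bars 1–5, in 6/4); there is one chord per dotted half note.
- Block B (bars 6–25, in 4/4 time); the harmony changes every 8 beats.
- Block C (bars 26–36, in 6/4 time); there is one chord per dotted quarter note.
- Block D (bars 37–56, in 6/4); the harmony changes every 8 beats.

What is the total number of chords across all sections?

A: 5 bars × 6 beats = 30 beats; 3 beats/chord → 10 chords.
B: 20 bars × 4 beats = 80 beats; 8 beats/chord → 10 chords.
C: 11 bars × 6 beats = 66 beats; 1.5 beats/chord → 44 chords.
D: 20 bars × 6 beats = 120 beats; 8 beats/chord → 15 chords.
Total: 10 + 10 + 44 + 15 = 79.

79 chords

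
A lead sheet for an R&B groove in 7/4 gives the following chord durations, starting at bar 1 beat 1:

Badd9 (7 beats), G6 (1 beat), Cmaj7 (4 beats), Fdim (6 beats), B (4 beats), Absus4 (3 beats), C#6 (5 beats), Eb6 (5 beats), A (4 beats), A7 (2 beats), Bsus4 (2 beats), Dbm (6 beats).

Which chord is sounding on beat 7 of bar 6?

Beat 7 of bar 6 is beat (6−1)×7 + 7 = 42 overall.
Running totals: Badd9 ends at 7, G6 ends at 8, Cmaj7 ends at 12, Fdim ends at 18, B ends at 22, Absus4 ends at 25, C#6 ends at 30, Eb6 ends at 35, A ends at 39, A7 ends at 41, Bsus4 ends at 43.
Beat 42 falls within Bsus4.

Bsus4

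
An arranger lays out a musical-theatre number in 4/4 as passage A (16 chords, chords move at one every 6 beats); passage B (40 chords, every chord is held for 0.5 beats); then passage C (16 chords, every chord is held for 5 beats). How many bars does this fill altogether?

49 bars

A: 16 × 6 = 96 beats = 24 bars.
B: 40 × 0.5 = 20 beats = 5 bars.
C: 16 × 5 = 80 beats = 20 bars.
Total: 24 + 5 + 20 = 49 bars.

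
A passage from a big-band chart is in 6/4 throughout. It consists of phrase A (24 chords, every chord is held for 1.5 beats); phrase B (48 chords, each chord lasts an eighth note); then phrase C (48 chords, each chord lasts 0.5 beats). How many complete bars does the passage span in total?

A: 24 × 1.5 = 36 beats = 6 bars.
B: 48 × 0.5 = 24 beats = 4 bars.
C: 48 × 0.5 = 24 beats = 4 bars.
Total: 6 + 4 + 4 = 14 bars.

14 bars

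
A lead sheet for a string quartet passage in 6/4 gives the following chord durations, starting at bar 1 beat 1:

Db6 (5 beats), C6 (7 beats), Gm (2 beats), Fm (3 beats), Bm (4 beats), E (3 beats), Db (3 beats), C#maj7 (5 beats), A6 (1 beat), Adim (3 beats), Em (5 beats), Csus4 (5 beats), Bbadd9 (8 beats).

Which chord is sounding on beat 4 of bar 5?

Beat 4 of bar 5 is beat (5−1)×6 + 4 = 28 overall.
Running totals: Db6 ends at 5, C6 ends at 12, Gm ends at 14, Fm ends at 17, Bm ends at 21, E ends at 24, Db ends at 27, C#maj7 ends at 32.
Beat 28 falls within C#maj7.

C#maj7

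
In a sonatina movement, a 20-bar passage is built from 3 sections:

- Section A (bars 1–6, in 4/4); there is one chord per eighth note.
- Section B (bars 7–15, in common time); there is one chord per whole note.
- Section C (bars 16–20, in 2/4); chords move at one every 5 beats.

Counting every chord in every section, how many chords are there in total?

A: 6 bars × 4 beats = 24 beats; 0.5 beats/chord → 48 chords.
B: 9 bars × 4 beats = 36 beats; 4 beats/chord → 9 chords.
C: 5 bars × 2 beats = 10 beats; 5 beats/chord → 2 chords.
Total: 48 + 9 + 2 = 59.

59 chords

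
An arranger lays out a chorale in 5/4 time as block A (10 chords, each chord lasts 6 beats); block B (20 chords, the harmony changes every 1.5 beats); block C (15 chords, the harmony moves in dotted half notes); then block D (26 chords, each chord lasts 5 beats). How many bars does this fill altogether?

A: 10 × 6 = 60 beats = 12 bars.
B: 20 × 1.5 = 30 beats = 6 bars.
C: 15 × 3 = 45 beats = 9 bars.
D: 26 × 5 = 130 beats = 26 bars.
Total: 12 + 6 + 9 + 26 = 53 bars.

53 bars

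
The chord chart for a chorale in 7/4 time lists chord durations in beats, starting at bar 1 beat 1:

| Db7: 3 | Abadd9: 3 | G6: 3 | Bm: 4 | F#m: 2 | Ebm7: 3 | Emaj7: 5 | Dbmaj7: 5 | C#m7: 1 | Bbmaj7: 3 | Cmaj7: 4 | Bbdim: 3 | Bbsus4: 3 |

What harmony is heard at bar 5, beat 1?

Beat 1 of bar 5 is beat (5−1)×7 + 1 = 29 overall.
Running totals: Db7 ends at 3, Abadd9 ends at 6, G6 ends at 9, Bm ends at 13, F#m ends at 15, Ebm7 ends at 18, Emaj7 ends at 23, Dbmaj7 ends at 28, C#m7 ends at 29.
Beat 29 falls within C#m7.

C#m7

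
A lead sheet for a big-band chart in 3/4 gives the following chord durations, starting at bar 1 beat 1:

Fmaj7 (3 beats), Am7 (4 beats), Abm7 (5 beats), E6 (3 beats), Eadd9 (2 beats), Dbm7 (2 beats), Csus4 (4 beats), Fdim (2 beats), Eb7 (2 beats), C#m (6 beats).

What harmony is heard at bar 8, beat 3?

Beat 3 of bar 8 is beat (8−1)×3 + 3 = 24 overall.
Running totals: Fmaj7 ends at 3, Am7 ends at 7, Abm7 ends at 12, E6 ends at 15, Eadd9 ends at 17, Dbm7 ends at 19, Csus4 ends at 23, Fdim ends at 25.
Beat 24 falls within Fdim.

Fdim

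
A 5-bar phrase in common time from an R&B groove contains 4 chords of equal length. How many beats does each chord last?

5 beats

5 bars × 4 beats/bar = 20 beats total.
20 beats ÷ 4 chords = 5 beats per chord.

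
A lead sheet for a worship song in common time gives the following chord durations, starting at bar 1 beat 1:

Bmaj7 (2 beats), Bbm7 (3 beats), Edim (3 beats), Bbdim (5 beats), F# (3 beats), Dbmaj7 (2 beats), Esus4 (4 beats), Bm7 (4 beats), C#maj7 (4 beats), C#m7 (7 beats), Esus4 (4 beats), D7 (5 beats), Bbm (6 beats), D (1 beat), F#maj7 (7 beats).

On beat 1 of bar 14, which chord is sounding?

Beat 1 of bar 14 is beat (14−1)×4 + 1 = 53 overall.
Running totals: Bmaj7 ends at 2, Bbm7 ends at 5, Edim ends at 8, Bbdim ends at 13, F# ends at 16, Dbmaj7 ends at 18, Esus4 ends at 22, Bm7 ends at 26, C#maj7 ends at 30, C#m7 ends at 37, Esus4 ends at 41, D7 ends at 46, Bbm ends at 52, D ends at 53.
Beat 53 falls within D.

D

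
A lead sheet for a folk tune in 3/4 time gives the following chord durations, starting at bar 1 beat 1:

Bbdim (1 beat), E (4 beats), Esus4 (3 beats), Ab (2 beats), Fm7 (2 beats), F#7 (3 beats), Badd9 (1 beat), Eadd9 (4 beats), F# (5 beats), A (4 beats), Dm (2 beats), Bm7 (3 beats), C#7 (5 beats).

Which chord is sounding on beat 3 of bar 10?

Beat 3 of bar 10 is beat (10−1)×3 + 3 = 30 overall.
Running totals: Bbdim ends at 1, E ends at 5, Esus4 ends at 8, Ab ends at 10, Fm7 ends at 12, F#7 ends at 15, Badd9 ends at 16, Eadd9 ends at 20, F# ends at 25, A ends at 29, Dm ends at 31.
Beat 30 falls within Dm.

Dm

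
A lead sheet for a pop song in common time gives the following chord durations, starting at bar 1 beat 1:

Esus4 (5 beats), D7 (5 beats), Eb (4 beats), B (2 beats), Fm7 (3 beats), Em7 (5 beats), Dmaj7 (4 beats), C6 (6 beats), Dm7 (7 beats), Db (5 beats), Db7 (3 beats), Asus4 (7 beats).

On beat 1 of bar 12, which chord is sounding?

Beat 1 of bar 12 is beat (12−1)×4 + 1 = 45 overall.
Running totals: Esus4 ends at 5, D7 ends at 10, Eb ends at 14, B ends at 16, Fm7 ends at 19, Em7 ends at 24, Dmaj7 ends at 28, C6 ends at 34, Dm7 ends at 41, Db ends at 46.
Beat 45 falls within Db.

Db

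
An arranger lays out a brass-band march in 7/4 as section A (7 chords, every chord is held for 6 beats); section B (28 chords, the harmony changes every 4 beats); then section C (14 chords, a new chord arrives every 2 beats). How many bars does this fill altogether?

A: 7 × 6 = 42 beats = 6 bars.
B: 28 × 4 = 112 beats = 16 bars.
C: 14 × 2 = 28 beats = 4 bars.
Total: 6 + 16 + 4 = 26 bars.

26 bars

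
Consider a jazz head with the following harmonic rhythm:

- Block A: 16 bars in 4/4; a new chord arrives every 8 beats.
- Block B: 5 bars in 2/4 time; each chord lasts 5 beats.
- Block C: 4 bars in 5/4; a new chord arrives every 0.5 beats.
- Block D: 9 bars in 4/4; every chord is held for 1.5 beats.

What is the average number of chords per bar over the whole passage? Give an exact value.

37/17 chords per bar

A: 16 bars of 4 beats is 64 beats; at 8 beats each that's 8 chords.
B: 5 bars of 2 beats is 10 beats; at 5 beats each that's 2 chords.
C: 4 bars of 5 beats is 20 beats; at 0.5 beats each that's 40 chords.
D: 9 bars of 4 beats is 36 beats; at 1.5 beats each that's 24 chords.
Overall: 74 chords over 34 bars → 74/34 = 37/17 chords per bar.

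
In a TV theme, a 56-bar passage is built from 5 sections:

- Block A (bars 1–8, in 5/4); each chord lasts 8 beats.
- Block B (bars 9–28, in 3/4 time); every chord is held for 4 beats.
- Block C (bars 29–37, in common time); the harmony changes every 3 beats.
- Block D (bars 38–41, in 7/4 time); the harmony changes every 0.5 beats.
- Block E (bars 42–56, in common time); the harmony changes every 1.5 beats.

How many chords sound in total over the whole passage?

128 chords

A: 8 bars × 5 beats = 40 beats; 8 beats/chord → 5 chords.
B: 20 bars × 3 beats = 60 beats; 4 beats/chord → 15 chords.
C: 9 bars × 4 beats = 36 beats; 3 beats/chord → 12 chords.
D: 4 bars × 7 beats = 28 beats; 0.5 beats/chord → 56 chords.
E: 15 bars × 4 beats = 60 beats; 1.5 beats/chord → 40 chords.
Total: 5 + 15 + 12 + 56 + 40 = 128.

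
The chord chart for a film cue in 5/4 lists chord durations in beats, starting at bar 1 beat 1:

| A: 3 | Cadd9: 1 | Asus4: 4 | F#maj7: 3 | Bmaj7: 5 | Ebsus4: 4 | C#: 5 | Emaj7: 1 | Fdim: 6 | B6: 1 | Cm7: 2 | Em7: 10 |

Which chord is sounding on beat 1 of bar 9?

Beat 1 of bar 9 is beat (9−1)×5 + 1 = 41 overall.
Running totals: A ends at 3, Cadd9 ends at 4, Asus4 ends at 8, F#maj7 ends at 11, Bmaj7 ends at 16, Ebsus4 ends at 20, C# ends at 25, Emaj7 ends at 26, Fdim ends at 32, B6 ends at 33, Cm7 ends at 35, Em7 ends at 45.
Beat 41 falls within Em7.

Em7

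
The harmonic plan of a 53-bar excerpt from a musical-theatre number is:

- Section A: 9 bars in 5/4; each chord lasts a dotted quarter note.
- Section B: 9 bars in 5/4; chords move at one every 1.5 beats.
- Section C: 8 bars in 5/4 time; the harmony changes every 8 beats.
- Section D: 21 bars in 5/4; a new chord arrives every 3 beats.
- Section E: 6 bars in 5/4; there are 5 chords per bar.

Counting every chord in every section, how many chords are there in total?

130 chords

A: 9 bars × 5 beats = 45 beats; 1.5 beats/chord → 30 chords.
B: 9 bars × 5 beats = 45 beats; 1.5 beats/chord → 30 chords.
C: 8 bars × 5 beats = 40 beats; 8 beats/chord → 5 chords.
D: 21 bars × 5 beats = 105 beats; 3 beats/chord → 35 chords.
E: 6 bars × 5 beats = 30 beats; 1 beat/chord → 30 chords.
Total: 30 + 30 + 5 + 35 + 30 = 130.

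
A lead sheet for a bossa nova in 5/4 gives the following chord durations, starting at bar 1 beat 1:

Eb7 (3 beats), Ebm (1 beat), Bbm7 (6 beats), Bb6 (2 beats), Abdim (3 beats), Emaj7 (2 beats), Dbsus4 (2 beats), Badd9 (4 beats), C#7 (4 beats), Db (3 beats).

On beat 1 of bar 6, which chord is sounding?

Beat 1 of bar 6 is beat (6−1)×5 + 1 = 26 overall.
Running totals: Eb7 ends at 3, Ebm ends at 4, Bbm7 ends at 10, Bb6 ends at 12, Abdim ends at 15, Emaj7 ends at 17, Dbsus4 ends at 19, Badd9 ends at 23, C#7 ends at 27.
Beat 26 falls within C#7.

C#7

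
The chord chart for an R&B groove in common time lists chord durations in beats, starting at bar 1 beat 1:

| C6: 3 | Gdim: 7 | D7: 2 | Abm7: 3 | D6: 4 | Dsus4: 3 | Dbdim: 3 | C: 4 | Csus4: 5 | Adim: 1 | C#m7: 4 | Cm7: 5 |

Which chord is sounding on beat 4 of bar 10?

Cm7

Beat 4 of bar 10 is beat (10−1)×4 + 4 = 40 overall.
Running totals: C6 ends at 3, Gdim ends at 10, D7 ends at 12, Abm7 ends at 15, D6 ends at 19, Dsus4 ends at 22, Dbdim ends at 25, C ends at 29, Csus4 ends at 34, Adim ends at 35, C#m7 ends at 39, Cm7 ends at 44.
Beat 40 falls within Cm7.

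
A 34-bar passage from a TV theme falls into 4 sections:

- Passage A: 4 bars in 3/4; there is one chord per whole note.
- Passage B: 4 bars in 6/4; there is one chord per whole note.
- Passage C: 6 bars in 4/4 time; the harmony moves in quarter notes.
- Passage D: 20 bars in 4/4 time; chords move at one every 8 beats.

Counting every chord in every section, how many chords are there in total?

43 chords

A has 12 beats and chords last 4 each, so 3 chords.
B has 24 beats and chords last 4 each, so 6 chords.
C has 24 beats and chords last 1 each, so 24 chords.
D has 80 beats and chords last 8 each, so 10 chords.
Total: 3 + 6 + 24 + 10 = 43.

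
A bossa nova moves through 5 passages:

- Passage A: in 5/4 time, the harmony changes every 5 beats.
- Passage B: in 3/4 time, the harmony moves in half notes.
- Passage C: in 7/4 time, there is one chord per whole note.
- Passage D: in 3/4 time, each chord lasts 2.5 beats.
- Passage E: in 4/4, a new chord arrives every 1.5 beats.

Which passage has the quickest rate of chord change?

A: 5 beats/bar ÷ 5 beats/chord = 1 chord/bar.
B: 3 beats/bar ÷ 2 beats/chord = 1.5 chords/bar.
C: 7 beats/bar ÷ 4 beats/chord = 1.75 chords/bar.
D: 3 beats/bar ÷ 2.5 beats/chord = 1.2 chords/bar.
E: 4 beats/bar ÷ 1.5 beats/chord = 8/3 chords/bar.
Fastest is E at 8/3 chords/bar.

Passage E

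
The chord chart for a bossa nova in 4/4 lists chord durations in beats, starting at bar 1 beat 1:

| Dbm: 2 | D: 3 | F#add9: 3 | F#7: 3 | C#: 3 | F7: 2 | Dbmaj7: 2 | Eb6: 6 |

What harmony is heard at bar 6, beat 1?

Beat 1 of bar 6 is beat (6−1)×4 + 1 = 21 overall.
Running totals: Dbm ends at 2, D ends at 5, F#add9 ends at 8, F#7 ends at 11, C# ends at 14, F7 ends at 16, Dbmaj7 ends at 18, Eb6 ends at 24.
Beat 21 falls within Eb6.

Eb6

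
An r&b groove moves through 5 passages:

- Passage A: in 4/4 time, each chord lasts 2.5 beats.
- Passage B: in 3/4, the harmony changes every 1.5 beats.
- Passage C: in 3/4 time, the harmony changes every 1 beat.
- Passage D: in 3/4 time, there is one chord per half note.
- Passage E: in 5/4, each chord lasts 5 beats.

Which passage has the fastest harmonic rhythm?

A: each chord is 2.5 beats in 4/4, so 1.6 per bar.
B: each chord is 1.5 beats in 3/4, so 2 per bar.
C: each chord is 1 beat in 3/4, so 3 per bar.
D: each chord is 2 beats in 3/4, so 1.5 per bar.
E: each chord is 5 beats in 5/4, so 1 per bar.
Fastest is C at 3 chords/bar.

Passage C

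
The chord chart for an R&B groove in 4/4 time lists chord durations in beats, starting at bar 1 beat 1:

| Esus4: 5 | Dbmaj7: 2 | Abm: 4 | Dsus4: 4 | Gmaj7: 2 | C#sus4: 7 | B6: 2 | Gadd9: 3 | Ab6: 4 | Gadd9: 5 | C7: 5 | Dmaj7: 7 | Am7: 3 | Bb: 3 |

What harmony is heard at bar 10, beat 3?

C7

Beat 3 of bar 10 is beat (10−1)×4 + 3 = 39 overall.
Running totals: Esus4 ends at 5, Dbmaj7 ends at 7, Abm ends at 11, Dsus4 ends at 15, Gmaj7 ends at 17, C#sus4 ends at 24, B6 ends at 26, Gadd9 ends at 29, Ab6 ends at 33, Gadd9 ends at 38, C7 ends at 43.
Beat 39 falls within C7.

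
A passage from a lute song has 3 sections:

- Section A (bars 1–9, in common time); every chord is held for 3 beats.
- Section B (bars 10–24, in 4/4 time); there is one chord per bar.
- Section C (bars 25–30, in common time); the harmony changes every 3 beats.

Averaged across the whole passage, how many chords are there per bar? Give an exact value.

7/6 chords per bar

A: 9 × 4 = 36 beats ÷ 3 = 12 chords.
B: 15 × 4 = 60 beats ÷ 4 = 15 chords.
C: 6 × 4 = 24 beats ÷ 3 = 8 chords.
Overall: 35 chords over 30 bars → 35/30 = 7/6 chords per bar.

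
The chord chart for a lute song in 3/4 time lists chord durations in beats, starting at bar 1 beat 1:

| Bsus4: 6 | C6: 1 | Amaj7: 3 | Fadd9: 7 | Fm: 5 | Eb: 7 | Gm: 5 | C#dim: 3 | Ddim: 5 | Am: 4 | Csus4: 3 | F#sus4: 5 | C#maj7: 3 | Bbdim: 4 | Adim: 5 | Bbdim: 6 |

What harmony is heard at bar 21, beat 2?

Adim

Beat 2 of bar 21 is beat (21−1)×3 + 2 = 62 overall.
Running totals: Bsus4 ends at 6, C6 ends at 7, Amaj7 ends at 10, Fadd9 ends at 17, Fm ends at 22, Eb ends at 29, Gm ends at 34, C#dim ends at 37, Ddim ends at 42, Am ends at 46, Csus4 ends at 49, F#sus4 ends at 54, C#maj7 ends at 57, Bbdim ends at 61, Adim ends at 66.
Beat 62 falls within Adim.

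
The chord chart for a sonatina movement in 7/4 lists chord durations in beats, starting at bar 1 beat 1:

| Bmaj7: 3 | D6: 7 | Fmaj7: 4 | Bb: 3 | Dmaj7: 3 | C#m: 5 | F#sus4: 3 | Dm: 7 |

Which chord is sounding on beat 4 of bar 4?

C#m

Beat 4 of bar 4 is beat (4−1)×7 + 4 = 25 overall.
Running totals: Bmaj7 ends at 3, D6 ends at 10, Fmaj7 ends at 14, Bb ends at 17, Dmaj7 ends at 20, C#m ends at 25.
Beat 25 falls within C#m.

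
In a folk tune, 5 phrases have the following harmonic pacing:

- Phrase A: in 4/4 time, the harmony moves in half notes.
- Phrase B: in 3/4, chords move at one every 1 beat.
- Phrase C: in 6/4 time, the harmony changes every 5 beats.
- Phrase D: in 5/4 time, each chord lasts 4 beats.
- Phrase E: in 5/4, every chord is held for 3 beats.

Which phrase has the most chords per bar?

Phrase B

A: each chord is 2 beats in 4/4, so 2 per bar.
B: each chord is 1 beat in 3/4, so 3 per bar.
C: each chord is 5 beats in 6/4, so 1.2 per bar.
D: each chord is 4 beats in 5/4, so 1.25 per bar.
E: each chord is 3 beats in 5/4, so 5/3 per bar.
Fastest is B at 3 chords/bar.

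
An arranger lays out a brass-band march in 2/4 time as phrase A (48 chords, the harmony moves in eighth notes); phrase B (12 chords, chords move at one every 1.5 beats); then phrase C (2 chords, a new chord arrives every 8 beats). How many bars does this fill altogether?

A: 48 × 0.5 = 24 beats = 12 bars.
B: 12 × 1.5 = 18 beats = 9 bars.
C: 2 × 8 = 16 beats = 8 bars.
Total: 12 + 9 + 8 = 29 bars.

29 bars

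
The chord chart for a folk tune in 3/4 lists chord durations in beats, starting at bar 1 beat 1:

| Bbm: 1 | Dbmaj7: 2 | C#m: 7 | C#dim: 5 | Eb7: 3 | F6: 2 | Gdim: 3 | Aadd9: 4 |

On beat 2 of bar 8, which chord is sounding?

Beat 2 of bar 8 is beat (8−1)×3 + 2 = 23 overall.
Running totals: Bbm ends at 1, Dbmaj7 ends at 3, C#m ends at 10, C#dim ends at 15, Eb7 ends at 18, F6 ends at 20, Gdim ends at 23.
Beat 23 falls within Gdim.

Gdim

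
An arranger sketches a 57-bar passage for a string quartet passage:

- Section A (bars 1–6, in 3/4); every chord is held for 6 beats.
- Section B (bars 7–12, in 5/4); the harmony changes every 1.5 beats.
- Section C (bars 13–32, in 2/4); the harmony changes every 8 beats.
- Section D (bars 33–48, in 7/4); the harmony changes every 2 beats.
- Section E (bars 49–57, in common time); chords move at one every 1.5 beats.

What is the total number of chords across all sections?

108 chords

A has 18 beats and chords last 6 each, so 3 chords.
B has 30 beats and chords last 1.5 each, so 20 chords.
C has 40 beats and chords last 8 each, so 5 chords.
D has 112 beats and chords last 2 each, so 56 chords.
E has 36 beats and chords last 1.5 each, so 24 chords.
Total: 3 + 20 + 5 + 56 + 24 = 108.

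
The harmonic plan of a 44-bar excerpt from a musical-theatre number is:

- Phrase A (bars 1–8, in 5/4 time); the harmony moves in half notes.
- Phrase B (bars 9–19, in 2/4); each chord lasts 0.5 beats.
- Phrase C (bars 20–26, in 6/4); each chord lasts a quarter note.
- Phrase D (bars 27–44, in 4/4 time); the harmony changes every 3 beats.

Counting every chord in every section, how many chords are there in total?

130 chords

A: 8 bars × 5 beats = 40 beats; 2 beats/chord → 20 chords.
B: 11 bars × 2 beats = 22 beats; 0.5 beats/chord → 44 chords.
C: 7 bars × 6 beats = 42 beats; 1 beat/chord → 42 chords.
D: 18 bars × 4 beats = 72 beats; 3 beats/chord → 24 chords.
Total: 20 + 44 + 42 + 24 = 130.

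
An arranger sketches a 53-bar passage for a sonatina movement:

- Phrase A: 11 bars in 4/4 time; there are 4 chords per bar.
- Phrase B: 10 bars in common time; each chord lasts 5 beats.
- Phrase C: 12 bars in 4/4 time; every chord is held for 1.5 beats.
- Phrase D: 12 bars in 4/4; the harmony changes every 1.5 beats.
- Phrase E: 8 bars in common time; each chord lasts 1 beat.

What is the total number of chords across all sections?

A: 11 bars × 4 beats = 44 beats; 1 beat/chord → 44 chords.
B: 10 bars × 4 beats = 40 beats; 5 beats/chord → 8 chords.
C: 12 bars × 4 beats = 48 beats; 1.5 beats/chord → 32 chords.
D: 12 bars × 4 beats = 48 beats; 1.5 beats/chord → 32 chords.
E: 8 bars × 4 beats = 32 beats; 1 beat/chord → 32 chords.
Total: 44 + 8 + 32 + 32 + 32 = 148.

148 chords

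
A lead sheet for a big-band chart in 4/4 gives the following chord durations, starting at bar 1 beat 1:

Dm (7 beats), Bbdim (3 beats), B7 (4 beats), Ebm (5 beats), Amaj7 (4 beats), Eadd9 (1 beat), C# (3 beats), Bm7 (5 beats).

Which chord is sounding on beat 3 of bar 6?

Beat 3 of bar 6 is beat (6−1)×4 + 3 = 23 overall.
Running totals: Dm ends at 7, Bbdim ends at 10, B7 ends at 14, Ebm ends at 19, Amaj7 ends at 23.
Beat 23 falls within Amaj7.

Amaj7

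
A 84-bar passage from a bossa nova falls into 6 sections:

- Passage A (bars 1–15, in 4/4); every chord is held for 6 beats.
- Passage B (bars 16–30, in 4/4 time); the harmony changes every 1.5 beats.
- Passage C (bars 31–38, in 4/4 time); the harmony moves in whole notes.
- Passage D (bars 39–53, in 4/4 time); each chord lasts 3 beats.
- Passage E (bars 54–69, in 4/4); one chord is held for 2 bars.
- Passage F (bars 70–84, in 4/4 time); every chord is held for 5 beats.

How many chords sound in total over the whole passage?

A: 15 bars × 4 beats = 60 beats; 6 beats/chord → 10 chords.
B: 15 bars × 4 beats = 60 beats; 1.5 beats/chord → 40 chords.
C: 8 bars × 4 beats = 32 beats; 4 beats/chord → 8 chords.
D: 15 bars × 4 beats = 60 beats; 3 beats/chord → 20 chords.
E: 16 bars × 4 beats = 64 beats; 8 beats/chord → 8 chords.
F: 15 bars × 4 beats = 60 beats; 5 beats/chord → 12 chords.
Total: 10 + 40 + 8 + 20 + 8 + 12 = 98.

98 chords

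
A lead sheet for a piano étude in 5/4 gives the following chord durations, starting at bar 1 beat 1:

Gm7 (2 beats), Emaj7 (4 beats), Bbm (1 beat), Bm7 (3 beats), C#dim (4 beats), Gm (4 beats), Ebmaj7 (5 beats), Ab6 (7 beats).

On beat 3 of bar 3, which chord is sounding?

C#dim

Beat 3 of bar 3 is beat (3−1)×5 + 3 = 13 overall.
Running totals: Gm7 ends at 2, Emaj7 ends at 6, Bbm ends at 7, Bm7 ends at 10, C#dim ends at 14.
Beat 13 falls within C#dim.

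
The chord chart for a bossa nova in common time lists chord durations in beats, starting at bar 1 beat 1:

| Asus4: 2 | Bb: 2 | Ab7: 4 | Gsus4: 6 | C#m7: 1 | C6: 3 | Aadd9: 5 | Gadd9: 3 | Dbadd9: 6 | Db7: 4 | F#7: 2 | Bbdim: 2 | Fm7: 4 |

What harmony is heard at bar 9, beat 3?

Beat 3 of bar 9 is beat (9−1)×4 + 3 = 35 overall.
Running totals: Asus4 ends at 2, Bb ends at 4, Ab7 ends at 8, Gsus4 ends at 14, C#m7 ends at 15, C6 ends at 18, Aadd9 ends at 23, Gadd9 ends at 26, Dbadd9 ends at 32, Db7 ends at 36.
Beat 35 falls within Db7.

Db7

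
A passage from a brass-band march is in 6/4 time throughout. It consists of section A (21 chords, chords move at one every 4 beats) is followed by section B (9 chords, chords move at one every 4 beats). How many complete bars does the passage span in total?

A: 21 × 4 = 84 beats = 14 bars.
B: 9 × 4 = 36 beats = 6 bars.
Total: 14 + 6 = 20 bars.

20 bars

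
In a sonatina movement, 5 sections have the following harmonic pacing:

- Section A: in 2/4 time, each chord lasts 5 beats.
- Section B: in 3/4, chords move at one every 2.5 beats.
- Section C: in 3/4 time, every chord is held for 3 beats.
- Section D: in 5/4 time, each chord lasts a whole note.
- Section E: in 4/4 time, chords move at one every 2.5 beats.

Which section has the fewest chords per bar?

Section A

A: each chord is 5 beats in 2/4, so 0.4 per bar.
B: each chord is 2.5 beats in 3/4, so 1.2 per bar.
C: each chord is 3 beats in 3/4, so 1 per bar.
D: each chord is 4 beats in 5/4, so 1.25 per bar.
E: each chord is 2.5 beats in 4/4, so 1.6 per bar.
Slowest is A at 0.4 chords/bar.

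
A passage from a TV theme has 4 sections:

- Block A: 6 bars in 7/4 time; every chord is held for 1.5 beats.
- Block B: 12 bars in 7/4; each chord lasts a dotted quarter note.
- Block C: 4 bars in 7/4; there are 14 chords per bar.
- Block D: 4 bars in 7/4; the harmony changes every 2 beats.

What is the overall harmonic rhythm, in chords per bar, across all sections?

77/13 chords per bar

A: 6 bars of 7 beats is 42 beats; at 1.5 beats each that's 28 chords.
B: 12 bars of 7 beats is 84 beats; at 1.5 beats each that's 56 chords.
C: 4 bars of 7 beats is 28 beats; at 0.5 beats each that's 56 chords.
D: 4 bars of 7 beats is 28 beats; at 2 beats each that's 14 chords.
Overall: 154 chords over 26 bars → 154/26 = 77/13 chords per bar.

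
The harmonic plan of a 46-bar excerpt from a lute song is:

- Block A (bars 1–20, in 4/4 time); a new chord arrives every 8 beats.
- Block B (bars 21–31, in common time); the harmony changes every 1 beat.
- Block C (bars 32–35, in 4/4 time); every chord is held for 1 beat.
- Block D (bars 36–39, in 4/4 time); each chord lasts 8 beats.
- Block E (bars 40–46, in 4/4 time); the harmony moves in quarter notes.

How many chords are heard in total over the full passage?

100 chords

A: 20·4 = 80 beats, 80/8 = 10 chords.
B: 11·4 = 44 beats, 44/1 = 44 chords.
C: 4·4 = 16 beats, 16/1 = 16 chords.
D: 4·4 = 16 beats, 16/8 = 2 chords.
E: 7·4 = 28 beats, 28/1 = 28 chords.
Total: 10 + 44 + 16 + 2 + 28 = 100.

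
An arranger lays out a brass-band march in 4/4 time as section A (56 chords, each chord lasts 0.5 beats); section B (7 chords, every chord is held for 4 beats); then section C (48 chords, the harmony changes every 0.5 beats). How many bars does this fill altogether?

A: 56 × 0.5 = 28 beats = 7 bars.
B: 7 × 4 = 28 beats = 7 bars.
C: 48 × 0.5 = 24 beats = 6 bars.
Total: 7 + 7 + 6 = 20 bars.

20 bars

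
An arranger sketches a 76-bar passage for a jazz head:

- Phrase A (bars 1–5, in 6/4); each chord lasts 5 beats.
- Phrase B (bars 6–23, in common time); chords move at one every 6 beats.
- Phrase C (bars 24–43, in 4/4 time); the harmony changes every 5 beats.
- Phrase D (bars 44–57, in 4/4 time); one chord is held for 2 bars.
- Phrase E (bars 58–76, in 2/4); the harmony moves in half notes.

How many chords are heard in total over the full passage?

60 chords

A: 5·6 = 30 beats, 30/5 = 6 chords.
B: 18·4 = 72 beats, 72/6 = 12 chords.
C: 20·4 = 80 beats, 80/5 = 16 chords.
D: 14·4 = 56 beats, 56/8 = 7 chords.
E: 19·2 = 38 beats, 38/2 = 19 chords.
Total: 6 + 12 + 16 + 7 + 19 = 60.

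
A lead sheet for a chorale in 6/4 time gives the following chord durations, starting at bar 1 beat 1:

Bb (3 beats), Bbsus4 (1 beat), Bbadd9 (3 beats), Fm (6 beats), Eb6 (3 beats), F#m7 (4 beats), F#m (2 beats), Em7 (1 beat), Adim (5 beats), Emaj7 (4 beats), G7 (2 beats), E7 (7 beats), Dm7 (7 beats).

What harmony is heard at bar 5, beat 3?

Adim

Beat 3 of bar 5 is beat (5−1)×6 + 3 = 27 overall.
Running totals: Bb ends at 3, Bbsus4 ends at 4, Bbadd9 ends at 7, Fm ends at 13, Eb6 ends at 16, F#m7 ends at 20, F#m ends at 22, Em7 ends at 23, Adim ends at 28.
Beat 27 falls within Adim.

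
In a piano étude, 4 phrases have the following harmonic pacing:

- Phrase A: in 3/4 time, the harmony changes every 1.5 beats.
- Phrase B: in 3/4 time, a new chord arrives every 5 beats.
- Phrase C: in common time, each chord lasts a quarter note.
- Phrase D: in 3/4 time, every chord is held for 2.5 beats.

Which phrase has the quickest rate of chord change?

Phrase C

A: 3/1.5 = 2 chords/bar.
B: 3/5 = 0.6 chords/bar.
C: 4/1 = 4 chords/bar.
D: 3/2.5 = 1.2 chords/bar.
Fastest is C at 4 chords/bar.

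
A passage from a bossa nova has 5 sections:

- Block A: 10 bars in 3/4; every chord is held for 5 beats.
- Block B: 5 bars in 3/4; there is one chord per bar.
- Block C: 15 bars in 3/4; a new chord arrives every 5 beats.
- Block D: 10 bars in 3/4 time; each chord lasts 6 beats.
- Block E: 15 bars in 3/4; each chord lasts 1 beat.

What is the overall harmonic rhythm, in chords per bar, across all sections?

A: 10 bars of 3 beats is 30 beats; at 5 beats each that's 6 chords.
B: 5 bars of 3 beats is 15 beats; at 3 beats each that's 5 chords.
C: 15 bars of 3 beats is 45 beats; at 5 beats each that's 9 chords.
D: 10 bars of 3 beats is 30 beats; at 6 beats each that's 5 chords.
E: 15 bars of 3 beats is 45 beats; at 1 beat each that's 45 chords.
Overall: 70 chords over 55 bars → 70/55 = 14/11 chords per bar.

14/11 chords per bar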